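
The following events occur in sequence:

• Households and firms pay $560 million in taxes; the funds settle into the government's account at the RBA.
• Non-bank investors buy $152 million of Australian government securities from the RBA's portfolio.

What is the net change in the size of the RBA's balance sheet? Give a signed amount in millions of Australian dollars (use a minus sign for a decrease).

-$152 million

Government account inflow $560 million: only the composition of liabilities changes → 0.
Asset sale (to non-banks) $152 million: an RBA asset is shed → −$152M.
Net: 0 − 152 = -$152 million.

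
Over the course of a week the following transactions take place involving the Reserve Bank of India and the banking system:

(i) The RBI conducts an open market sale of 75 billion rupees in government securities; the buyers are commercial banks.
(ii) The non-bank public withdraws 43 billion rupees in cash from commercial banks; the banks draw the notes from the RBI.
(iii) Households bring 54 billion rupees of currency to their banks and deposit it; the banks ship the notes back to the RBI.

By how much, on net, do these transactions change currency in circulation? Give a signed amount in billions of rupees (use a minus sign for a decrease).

OMO sale (to banks) 75 billion rupees: no currency enters or leaves circulation → 0.
Currency withdrawal 43 billion rupees: notes leave the central bank → +43B.
Currency deposit 54 billion rupees: notes return to the central bank → −54B.
Net: 0 + 43 − 54 = -11 billion.

-11 billion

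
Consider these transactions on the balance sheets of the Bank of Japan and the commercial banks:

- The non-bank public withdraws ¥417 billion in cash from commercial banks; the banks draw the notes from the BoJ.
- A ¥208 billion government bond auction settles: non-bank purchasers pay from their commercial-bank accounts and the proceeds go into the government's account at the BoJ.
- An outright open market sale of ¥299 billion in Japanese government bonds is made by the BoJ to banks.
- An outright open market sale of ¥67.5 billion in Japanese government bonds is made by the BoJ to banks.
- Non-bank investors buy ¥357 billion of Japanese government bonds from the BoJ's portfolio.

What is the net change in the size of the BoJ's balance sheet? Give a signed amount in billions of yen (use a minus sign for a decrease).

Currency withdrawal ¥417 billion: only the composition of liabilities changes → 0.
Government account inflow ¥208 billion: only the composition of liabilities changes → 0.
OMO sale (to banks) ¥299 billion: a BoJ asset is shed → −¥299B.
OMO sale (to banks) ¥67.5 billion: a BoJ asset is shed → −¥67.5B.
Asset sale (to non-banks) ¥357 billion: a BoJ asset is shed → −¥357B.
Net: 0 + 0 − 299 − 67.5 − 357 = -¥723.5 billion.

-¥723.5 billion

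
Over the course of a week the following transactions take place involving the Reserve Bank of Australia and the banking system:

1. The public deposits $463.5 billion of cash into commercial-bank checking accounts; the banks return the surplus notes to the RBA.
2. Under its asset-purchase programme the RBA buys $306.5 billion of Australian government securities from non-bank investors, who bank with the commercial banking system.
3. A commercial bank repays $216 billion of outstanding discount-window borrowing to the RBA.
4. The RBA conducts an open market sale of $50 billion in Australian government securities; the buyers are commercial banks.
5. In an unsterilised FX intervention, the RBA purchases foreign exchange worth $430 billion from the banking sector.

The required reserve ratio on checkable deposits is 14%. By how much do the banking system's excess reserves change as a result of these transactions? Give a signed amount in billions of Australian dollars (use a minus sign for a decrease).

Currency deposit $463.5 billion: reserves +$463.5B, deposits +$463.5B.
Asset purchase (from non-banks) $306.5 billion: reserves +$306.5B, deposits +$306.5B.
Discount-window repayment $216 billion: reserves −$216B, deposits 0.
OMO sale (to banks) $50 billion: reserves −$50B, deposits 0.
FX purchase $430 billion: reserves +$430B, deposits 0.
Totals: Δreserves = +$934B, Δdeposits = +$770B.
Δrequired reserves = 14% × +$770B = +$107.8B.
Δexcess reserves = Δreserves − Δrequired = +$934B − (+$107.8B) = +$826.2 billion.

+$826.2 billion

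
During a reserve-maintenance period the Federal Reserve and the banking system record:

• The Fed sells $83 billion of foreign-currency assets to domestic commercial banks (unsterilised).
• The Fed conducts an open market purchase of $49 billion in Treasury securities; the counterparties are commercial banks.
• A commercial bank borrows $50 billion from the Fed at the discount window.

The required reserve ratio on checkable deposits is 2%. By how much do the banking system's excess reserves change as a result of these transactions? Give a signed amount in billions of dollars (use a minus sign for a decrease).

+$16 billion

FX sale $83 billion: reserves −$83B, deposits 0.
OMO purchase (from banks) $49 billion: reserves +$49B, deposits 0.
Discount-window loan $50 billion: reserves +$50B, deposits 0.
Totals: Δreserves = +$16B, Δdeposits = 0.
Δrequired reserves = 2% × 0 = 0.
Δexcess reserves = Δreserves − Δrequired = +$16B − (0) = +$16 billion.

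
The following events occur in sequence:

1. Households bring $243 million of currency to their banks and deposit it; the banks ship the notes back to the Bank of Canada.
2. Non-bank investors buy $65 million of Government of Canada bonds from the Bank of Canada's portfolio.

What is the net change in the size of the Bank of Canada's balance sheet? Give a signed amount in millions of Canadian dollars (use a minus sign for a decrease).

-$65 million

Bank of Canada balance sheet:
  Assets:      Securities −$65M
  Liabilities: Bank reserves +$178M, Currency in circulation −$243M
Commercial banking system:
  Assets:      Reserves at CB +$178M
  Liabilities: Checkable deposits +$178M
Change in total Bank of Canada assets = -$65 million.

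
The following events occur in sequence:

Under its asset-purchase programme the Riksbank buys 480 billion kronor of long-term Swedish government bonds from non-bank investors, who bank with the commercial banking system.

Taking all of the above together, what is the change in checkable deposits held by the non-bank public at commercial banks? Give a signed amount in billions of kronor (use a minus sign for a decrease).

+480 billion

Asset purchase (from non-banks) 480 billion kronor: non-bank counterparties' bank balances rise → +480B.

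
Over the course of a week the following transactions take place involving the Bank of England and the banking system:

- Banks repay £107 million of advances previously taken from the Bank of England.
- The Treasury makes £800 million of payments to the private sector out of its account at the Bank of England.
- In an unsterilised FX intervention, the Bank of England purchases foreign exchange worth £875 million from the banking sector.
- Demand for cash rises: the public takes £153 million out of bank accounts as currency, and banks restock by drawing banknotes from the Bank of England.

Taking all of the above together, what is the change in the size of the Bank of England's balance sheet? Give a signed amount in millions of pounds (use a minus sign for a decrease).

+£768 million

Discount-window repayment £107 million: a Bank of England asset is shed → −£107M.
Government spending £800 million: only the composition of liabilities changes → 0.
FX purchase £875 million: a Bank of England asset is acquired → +£875M.
Currency withdrawal £153 million: only the composition of liabilities changes → 0.
Net: −107 + 0 + 875 + 0 = +£768 million.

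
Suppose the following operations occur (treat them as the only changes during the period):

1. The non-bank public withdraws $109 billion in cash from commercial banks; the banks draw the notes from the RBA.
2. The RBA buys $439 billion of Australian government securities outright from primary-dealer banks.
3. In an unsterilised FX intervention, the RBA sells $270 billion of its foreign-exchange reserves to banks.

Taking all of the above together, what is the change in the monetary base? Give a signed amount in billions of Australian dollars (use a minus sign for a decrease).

Currency withdrawal $109 billion: just a shift between currency and reserves — both are base money → 0.
OMO purchase (from banks) $439 billion: RBA balance sheet expands → +$439B.
FX sale $270 billion: RBA balance sheet contracts → −$270B.
Net: 0 + 439 − 270 = +$169 billion.

+$169 billion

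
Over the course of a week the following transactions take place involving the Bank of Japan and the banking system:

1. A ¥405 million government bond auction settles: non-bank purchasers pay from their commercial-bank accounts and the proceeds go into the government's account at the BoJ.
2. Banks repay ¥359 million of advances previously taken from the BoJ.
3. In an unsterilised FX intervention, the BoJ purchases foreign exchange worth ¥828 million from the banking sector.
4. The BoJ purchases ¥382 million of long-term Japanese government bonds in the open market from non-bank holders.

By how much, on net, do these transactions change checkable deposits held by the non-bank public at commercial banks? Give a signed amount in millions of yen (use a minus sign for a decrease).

Government account inflow ¥405 million: non-bank counterparties' bank balances fall → −¥405M.
Discount-window repayment ¥359 million: the counterparty is a bank, so public deposits are unchanged → 0.
FX purchase ¥828 million: the counterparty is a bank, so public deposits are unchanged → 0.
Asset purchase (from non-banks) ¥382 million: non-bank counterparties' bank balances rise → +¥382M.
Net: −405 + 0 + 0 + 382 = -¥23 million.

-¥23 million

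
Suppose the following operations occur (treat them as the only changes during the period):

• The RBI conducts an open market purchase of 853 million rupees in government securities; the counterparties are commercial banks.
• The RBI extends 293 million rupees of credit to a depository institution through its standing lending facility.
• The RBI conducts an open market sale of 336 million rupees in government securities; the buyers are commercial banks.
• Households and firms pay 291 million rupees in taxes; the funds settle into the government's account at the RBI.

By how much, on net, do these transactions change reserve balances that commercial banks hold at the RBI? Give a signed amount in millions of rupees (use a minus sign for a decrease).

RBI balance sheet:
  Assets:      Securities +517M, Loans to banks +293M
  Liabilities: Bank reserves +519M, Government deposits +291M
Commercial banking system:
  Assets:      Reserves at CB +519M, Securities −517M
  Liabilities: Checkable deposits −291M, Borrowings from CB +293M
So the change in reserve balances that commercial banks hold at the RBI is +519 million.

+519 million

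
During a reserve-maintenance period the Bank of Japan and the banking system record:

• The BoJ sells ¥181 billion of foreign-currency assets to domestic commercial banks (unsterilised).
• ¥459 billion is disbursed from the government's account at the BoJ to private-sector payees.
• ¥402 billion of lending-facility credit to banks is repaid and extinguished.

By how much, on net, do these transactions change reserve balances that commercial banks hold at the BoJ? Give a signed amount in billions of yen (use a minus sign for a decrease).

-¥124 billion

FX sale ¥181 billion: the buying banks pay out of their reserve balances → −¥181B.
Government spending ¥459 billion: government payments flow into bank reserve accounts → +¥459B.
Discount-window repayment ¥402 billion: repayment is debited from reserves → −¥402B.
Net: −181 + 459 − 402 = -¥124 billion.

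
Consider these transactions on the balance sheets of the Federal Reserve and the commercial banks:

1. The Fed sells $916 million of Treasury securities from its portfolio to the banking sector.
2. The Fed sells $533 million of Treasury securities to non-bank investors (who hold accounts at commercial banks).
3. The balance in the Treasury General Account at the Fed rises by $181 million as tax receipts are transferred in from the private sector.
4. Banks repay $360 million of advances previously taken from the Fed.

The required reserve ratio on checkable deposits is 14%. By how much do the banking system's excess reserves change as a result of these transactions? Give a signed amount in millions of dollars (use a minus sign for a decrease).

-$1890.04 million

OMO sale (to banks) $916 million: reserves −$916M, deposits 0.
Asset sale (to non-banks) $533 million: reserves −$533M, deposits −$533M.
Government account inflow $181 million: reserves −$181M, deposits −$181M.
Discount-window repayment $360 million: reserves −$360M, deposits 0.
Totals: Δreserves = −$1990M, Δdeposits = −$714M.
Δrequired reserves = 14% × −$714M = −$99.96M.
Δexcess reserves = Δreserves − Δrequired = −$1990M − (−$99.96M) = -$1890.04 million.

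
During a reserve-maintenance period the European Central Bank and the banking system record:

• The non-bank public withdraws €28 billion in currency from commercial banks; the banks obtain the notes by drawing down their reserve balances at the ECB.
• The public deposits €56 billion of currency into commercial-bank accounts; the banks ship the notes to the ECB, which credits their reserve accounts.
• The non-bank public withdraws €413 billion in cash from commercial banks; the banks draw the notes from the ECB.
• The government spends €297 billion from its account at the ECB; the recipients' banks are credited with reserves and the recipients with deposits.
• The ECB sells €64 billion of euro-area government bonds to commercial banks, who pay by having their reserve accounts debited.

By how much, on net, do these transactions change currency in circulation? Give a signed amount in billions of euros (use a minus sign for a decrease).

ECB balance sheet:
  Assets:      Securities −€64B
  Liabilities: Bank reserves −€152B, Currency in circulation +€385B, Government deposits −€297B
Commercial banking system:
  Assets:      Reserves at CB −€152B, Securities +€64B
  Liabilities: Checkable deposits −€88B
So the change in currency in circulation is +€385 billion.

+€385 billion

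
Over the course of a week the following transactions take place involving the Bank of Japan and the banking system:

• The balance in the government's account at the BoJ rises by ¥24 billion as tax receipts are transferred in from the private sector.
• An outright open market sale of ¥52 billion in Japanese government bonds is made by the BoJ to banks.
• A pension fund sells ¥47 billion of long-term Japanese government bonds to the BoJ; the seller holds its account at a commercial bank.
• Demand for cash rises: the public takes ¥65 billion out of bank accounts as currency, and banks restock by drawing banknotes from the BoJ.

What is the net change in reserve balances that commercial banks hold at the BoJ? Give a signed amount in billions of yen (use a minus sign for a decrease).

-¥94 billion

Government account inflow ¥24 billion: funds move from bank reserves into the government account → −¥24B.
OMO sale (to banks) ¥52 billion: the buying banks pay out of their reserve balances → −¥52B.
Asset purchase (from non-banks) ¥47 billion: the BoJ pays by crediting reserve accounts → +¥47B.
Currency withdrawal ¥65 billion: banks swap reserves for currency → −¥65B.
Net: −24 − 52 + 47 − 65 = -¥94 billion.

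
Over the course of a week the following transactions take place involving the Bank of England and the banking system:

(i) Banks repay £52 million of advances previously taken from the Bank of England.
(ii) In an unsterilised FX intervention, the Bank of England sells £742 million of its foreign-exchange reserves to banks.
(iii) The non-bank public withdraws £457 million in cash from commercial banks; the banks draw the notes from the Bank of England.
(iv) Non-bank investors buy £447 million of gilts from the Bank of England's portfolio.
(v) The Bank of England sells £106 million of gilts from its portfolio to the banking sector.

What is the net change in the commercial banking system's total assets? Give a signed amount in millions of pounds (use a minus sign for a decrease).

-£956 million

Discount-window repayment £52 million: bank balance sheets shrink → −£52M.
FX sale £742 million: just an asset swap on bank balance sheets → 0.
Currency withdrawal £457 million: bank balance sheets shrink → −£457M.
Asset sale (to non-banks) £447 million: bank balance sheets shrink → −£447M.
OMO sale (to banks) £106 million: just an asset swap on bank balance sheets → 0.
Net: −52 + 0 − 457 − 447 + 0 = -£956 million.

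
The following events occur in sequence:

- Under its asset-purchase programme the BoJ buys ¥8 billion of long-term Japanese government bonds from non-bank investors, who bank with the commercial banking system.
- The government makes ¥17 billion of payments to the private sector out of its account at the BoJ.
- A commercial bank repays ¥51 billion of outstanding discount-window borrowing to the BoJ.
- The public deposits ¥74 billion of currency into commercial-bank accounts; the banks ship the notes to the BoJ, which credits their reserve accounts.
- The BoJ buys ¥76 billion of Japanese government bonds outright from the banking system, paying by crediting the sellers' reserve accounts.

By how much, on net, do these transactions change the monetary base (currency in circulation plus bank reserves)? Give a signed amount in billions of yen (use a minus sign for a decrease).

Asset purchase (from non-banks) ¥8 billion: BoJ balance sheet expands → +¥8B.
Government spending ¥17 billion: a non-base liability converts back to reserves → +¥17B.
Discount-window repayment ¥51 billion: BoJ balance sheet contracts → −¥51B.
Currency deposit ¥74 billion: just a shift between currency and reserves — both are base money → 0.
OMO purchase (from banks) ¥76 billion: BoJ balance sheet expands → +¥76B.
Net: 8 + 17 − 51 + 0 + 76 = +¥50 billion.

+¥50 billion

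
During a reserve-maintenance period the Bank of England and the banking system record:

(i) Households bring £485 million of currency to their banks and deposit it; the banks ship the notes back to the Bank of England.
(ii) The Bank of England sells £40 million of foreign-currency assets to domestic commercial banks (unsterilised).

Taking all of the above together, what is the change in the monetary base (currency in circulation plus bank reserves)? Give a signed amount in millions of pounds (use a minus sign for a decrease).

-£40 million

Bank of England balance sheet:
  Assets:      Foreign assets −£40M
  Liabilities: Bank reserves +£445M, Currency in circulation −£485M
Commercial banking system:
  Assets:      Reserves at CB +£445M, Foreign assets +£40M
  Liabilities: Checkable deposits +£485M
Monetary base = currency + reserves: −£485M + (+£445M) = -£40 million.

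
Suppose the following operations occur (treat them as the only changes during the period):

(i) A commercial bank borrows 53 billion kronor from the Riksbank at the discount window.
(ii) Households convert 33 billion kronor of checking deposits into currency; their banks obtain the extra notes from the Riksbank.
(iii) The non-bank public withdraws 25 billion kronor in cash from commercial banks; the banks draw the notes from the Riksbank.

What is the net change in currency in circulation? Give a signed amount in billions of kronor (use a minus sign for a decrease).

Discount-window loan 53 billion kronor: no currency enters or leaves circulation → 0.
Currency withdrawal 33 billion kronor: notes leave the central bank → +33B.
Currency withdrawal 25 billion kronor: notes leave the central bank → +25B.
Net: 0 + 33 + 25 = +58 billion.

+58 billion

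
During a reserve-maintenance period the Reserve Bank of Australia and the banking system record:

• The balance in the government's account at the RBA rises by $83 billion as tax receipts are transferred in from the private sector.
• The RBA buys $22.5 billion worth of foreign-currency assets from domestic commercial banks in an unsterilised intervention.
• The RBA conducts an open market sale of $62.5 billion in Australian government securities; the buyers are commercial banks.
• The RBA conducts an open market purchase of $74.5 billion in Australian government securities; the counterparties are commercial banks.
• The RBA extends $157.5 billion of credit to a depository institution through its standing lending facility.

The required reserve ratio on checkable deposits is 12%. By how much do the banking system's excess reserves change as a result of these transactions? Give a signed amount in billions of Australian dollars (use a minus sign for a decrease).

+$118.96 billion

Government account inflow $83 billion: reserves −$83B, deposits −$83B.
FX purchase $22.5 billion: reserves +$22.5B, deposits 0.
OMO sale (to banks) $62.5 billion: reserves −$62.5B, deposits 0.
OMO purchase (from banks) $74.5 billion: reserves +$74.5B, deposits 0.
Discount-window loan $157.5 billion: reserves +$157.5B, deposits 0.
Totals: Δreserves = +$109B, Δdeposits = −$83B.
Δrequired reserves = 12% × −$83B = −$9.96B.
Δexcess reserves = Δreserves − Δrequired = +$109B − (−$9.96B) = +$118.96 billion.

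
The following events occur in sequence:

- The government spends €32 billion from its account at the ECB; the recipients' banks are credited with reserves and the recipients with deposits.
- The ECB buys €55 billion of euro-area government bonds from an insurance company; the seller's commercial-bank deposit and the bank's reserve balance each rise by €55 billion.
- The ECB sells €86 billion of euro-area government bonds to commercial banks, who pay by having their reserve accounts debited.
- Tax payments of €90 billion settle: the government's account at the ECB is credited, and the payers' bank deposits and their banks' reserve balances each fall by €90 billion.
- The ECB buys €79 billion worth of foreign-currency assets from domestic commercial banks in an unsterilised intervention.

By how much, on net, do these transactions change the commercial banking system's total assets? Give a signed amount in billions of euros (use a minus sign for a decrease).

-€3 billion

Government spending €32 billion: bank balance sheets expand → +€32B.
Asset purchase (from non-banks) €55 billion: bank balance sheets expand → +€55B.
OMO sale (to banks) €86 billion: just an asset swap on bank balance sheets → 0.
Government account inflow €90 billion: bank balance sheets shrink → −€90B.
FX purchase €79 billion: just an asset swap on bank balance sheets → 0.
Net: 32 + 55 + 0 − 90 + 0 = -€3 billion.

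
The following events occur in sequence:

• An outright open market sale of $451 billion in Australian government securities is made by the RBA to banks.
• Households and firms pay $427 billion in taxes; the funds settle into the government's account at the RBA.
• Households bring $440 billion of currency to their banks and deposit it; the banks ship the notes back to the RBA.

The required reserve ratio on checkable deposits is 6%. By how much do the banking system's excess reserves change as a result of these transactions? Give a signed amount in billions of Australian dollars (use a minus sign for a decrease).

OMO sale (to banks) $451 billion: reserves −$451B, deposits 0.
Government account inflow $427 billion: reserves −$427B, deposits −$427B.
Currency deposit $440 billion: reserves +$440B, deposits +$440B.
Totals: Δreserves = −$438B, Δdeposits = +$13B.
Δrequired reserves = 6% × +$13B = +$0.78B.
Δexcess reserves = Δreserves − Δrequired = −$438B − (+$0.78B) = -$438.78 billion.

-$438.78 billion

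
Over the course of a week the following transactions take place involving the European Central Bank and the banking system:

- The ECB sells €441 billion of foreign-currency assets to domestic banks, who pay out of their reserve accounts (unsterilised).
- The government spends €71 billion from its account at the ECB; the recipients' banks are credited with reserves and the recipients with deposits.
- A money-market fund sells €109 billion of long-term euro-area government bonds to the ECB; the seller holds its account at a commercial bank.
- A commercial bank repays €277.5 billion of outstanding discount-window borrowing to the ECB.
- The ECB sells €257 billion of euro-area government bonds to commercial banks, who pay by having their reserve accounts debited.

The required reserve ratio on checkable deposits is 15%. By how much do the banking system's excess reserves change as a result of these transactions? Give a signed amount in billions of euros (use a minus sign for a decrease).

-€822.5 billion

FX sale €441 billion: reserves −€441B, deposits 0.
Government spending €71 billion: reserves +€71B, deposits +€71B.
Asset purchase (from non-banks) €109 billion: reserves +€109B, deposits +€109B.
Discount-window repayment €277.5 billion: reserves −€277.5B, deposits 0.
OMO sale (to banks) €257 billion: reserves −€257B, deposits 0.
Totals: Δreserves = −€795.5B, Δdeposits = +€180B.
Δrequired reserves = 15% × +€180B = +€27B.
Δexcess reserves = Δreserves − Δrequired = −€795.5B − (+€27B) = -€822.5 billion.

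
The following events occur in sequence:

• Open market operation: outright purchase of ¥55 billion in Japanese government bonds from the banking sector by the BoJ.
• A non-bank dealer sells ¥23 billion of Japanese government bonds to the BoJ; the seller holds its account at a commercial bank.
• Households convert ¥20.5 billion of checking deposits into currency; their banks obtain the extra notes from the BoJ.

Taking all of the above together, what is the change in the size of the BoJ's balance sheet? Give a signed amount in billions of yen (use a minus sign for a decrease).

BoJ balance sheet:
  Assets:      Securities +¥78B
  Liabilities: Bank reserves +¥57.5B, Currency in circulation +¥20.5B
Change in total BoJ assets = +¥78 billion.

+¥78 billion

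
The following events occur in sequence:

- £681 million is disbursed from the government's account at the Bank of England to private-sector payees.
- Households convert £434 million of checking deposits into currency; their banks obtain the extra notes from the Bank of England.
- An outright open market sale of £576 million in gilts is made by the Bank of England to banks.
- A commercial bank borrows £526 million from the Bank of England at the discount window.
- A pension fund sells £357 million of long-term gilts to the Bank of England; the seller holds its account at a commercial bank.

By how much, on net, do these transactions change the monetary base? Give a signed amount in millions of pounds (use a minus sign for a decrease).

Bank of England balance sheet:
  Assets:      Securities −£219M, Loans to banks +£526M
  Liabilities: Bank reserves +£554M, Currency in circulation +£434M, Government deposits −£681M
Monetary base = currency + reserves: +£434M + (+£554M) = +£988 million.

+£988 million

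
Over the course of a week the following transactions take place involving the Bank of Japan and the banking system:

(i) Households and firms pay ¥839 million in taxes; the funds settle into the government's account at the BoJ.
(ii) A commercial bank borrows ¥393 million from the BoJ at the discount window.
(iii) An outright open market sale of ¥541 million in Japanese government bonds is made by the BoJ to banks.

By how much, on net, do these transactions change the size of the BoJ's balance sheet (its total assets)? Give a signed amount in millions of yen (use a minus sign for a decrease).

-¥148 million

Government account inflow ¥839 million: only the composition of liabilities changes → 0.
Discount-window loan ¥393 million: a BoJ asset is acquired → +¥393M.
OMO sale (to banks) ¥541 million: a BoJ asset is shed → −¥541M.
Net: 0 + 393 − 541 = -¥148 million.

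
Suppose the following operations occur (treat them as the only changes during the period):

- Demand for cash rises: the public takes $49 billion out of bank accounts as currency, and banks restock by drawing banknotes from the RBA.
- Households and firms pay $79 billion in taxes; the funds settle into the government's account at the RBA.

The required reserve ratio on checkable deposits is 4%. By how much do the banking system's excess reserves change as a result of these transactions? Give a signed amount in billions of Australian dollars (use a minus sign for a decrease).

Currency withdrawal $49 billion: reserves −$49B, deposits −$49B.
Government account inflow $79 billion: reserves −$79B, deposits −$79B.
Totals: Δreserves = −$128B, Δdeposits = −$128B.
Δrequired reserves = 4% × −$128B = −$5.12B.
Δexcess reserves = Δreserves − Δrequired = −$128B − (−$5.12B) = -$122.88 billion.

-$122.88 billion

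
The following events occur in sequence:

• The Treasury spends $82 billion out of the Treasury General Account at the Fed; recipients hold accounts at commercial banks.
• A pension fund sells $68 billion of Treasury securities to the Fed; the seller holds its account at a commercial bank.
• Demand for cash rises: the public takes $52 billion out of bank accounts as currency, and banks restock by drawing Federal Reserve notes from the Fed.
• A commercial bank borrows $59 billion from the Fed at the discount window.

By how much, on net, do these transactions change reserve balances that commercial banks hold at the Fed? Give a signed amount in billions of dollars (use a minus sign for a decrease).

+$157 billion

Government spending $82 billion: government payments flow into bank reserve accounts → +$82B.
Asset purchase (from non-banks) $68 billion: the Fed pays by crediting reserve accounts → +$68B.
Currency withdrawal $52 billion: banks swap reserves for currency → −$52B.
Discount-window loan $59 billion: the loan is credited to the bank's reserve account → +$59B.
Net: 82 + 68 − 52 + 59 = +$157 billion.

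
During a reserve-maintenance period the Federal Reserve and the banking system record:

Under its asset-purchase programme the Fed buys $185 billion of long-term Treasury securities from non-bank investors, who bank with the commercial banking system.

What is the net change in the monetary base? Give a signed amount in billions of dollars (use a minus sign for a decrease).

+$185 billion

Fed balance sheet:
  Assets:      Securities +$185B
  Liabilities: Bank reserves +$185B
Commercial banking system:
  Assets:      Reserves at CB +$185B
  Liabilities: Checkable deposits +$185B
Monetary base = currency + reserves: 0 + (+$185B) = +$185 billion.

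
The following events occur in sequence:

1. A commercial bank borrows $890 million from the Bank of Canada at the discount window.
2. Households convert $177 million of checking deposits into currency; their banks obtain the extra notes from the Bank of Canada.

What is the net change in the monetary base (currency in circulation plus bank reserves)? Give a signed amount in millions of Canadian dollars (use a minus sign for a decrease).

+$890 million

Bank of Canada balance sheet:
  Assets:      Loans to banks +$890M
  Liabilities: Bank reserves +$713M, Currency in circulation +$177M
Monetary base = currency + reserves: +$177M + (+$713M) = +$890 million.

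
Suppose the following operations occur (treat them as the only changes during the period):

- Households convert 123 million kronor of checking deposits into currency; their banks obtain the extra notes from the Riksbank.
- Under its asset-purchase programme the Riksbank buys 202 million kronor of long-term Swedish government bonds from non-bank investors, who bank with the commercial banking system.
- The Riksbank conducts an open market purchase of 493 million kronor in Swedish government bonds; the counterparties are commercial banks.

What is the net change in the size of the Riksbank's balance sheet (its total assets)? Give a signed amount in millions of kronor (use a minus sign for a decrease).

Riksbank balance sheet:
  Assets:      Securities +695M
  Liabilities: Bank reserves +572M, Currency in circulation +123M
Commercial banking system:
  Assets:      Reserves at CB +572M, Securities −493M
  Liabilities: Checkable deposits +79M
Change in total Riksbank assets = +695 million.

+695 million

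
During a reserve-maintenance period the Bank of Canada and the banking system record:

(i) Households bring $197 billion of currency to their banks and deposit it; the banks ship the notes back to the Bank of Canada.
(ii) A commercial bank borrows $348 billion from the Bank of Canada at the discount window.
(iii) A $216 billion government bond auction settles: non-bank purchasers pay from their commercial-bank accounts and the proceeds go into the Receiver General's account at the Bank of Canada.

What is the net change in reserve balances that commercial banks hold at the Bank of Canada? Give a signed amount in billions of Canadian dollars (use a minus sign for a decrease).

+$329 billion

Bank of Canada balance sheet:
  Assets:      Loans to banks +$348B
  Liabilities: Bank reserves +$329B, Currency in circulation −$197B, Government deposits +$216B
So the change in reserve balances that commercial banks hold at the Bank of Canada is +$329 billion.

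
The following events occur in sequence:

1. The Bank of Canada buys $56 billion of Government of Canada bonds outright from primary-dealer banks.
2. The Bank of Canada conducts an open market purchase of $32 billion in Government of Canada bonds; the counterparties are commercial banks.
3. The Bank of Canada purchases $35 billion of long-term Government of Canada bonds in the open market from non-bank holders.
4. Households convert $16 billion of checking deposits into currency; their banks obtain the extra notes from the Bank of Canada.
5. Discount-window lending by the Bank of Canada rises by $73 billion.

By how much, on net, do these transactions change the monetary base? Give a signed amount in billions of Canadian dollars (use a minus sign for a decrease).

Bank of Canada balance sheet:
  Assets:      Securities +$123B, Loans to banks +$73B
  Liabilities: Bank reserves +$180B, Currency in circulation +$16B
Commercial banking system:
  Assets:      Reserves at CB +$180B, Securities −$88B
  Liabilities: Checkable deposits +$19B, Borrowings from CB +$73B
Monetary base = currency + reserves: +$16B + (+$180B) = +$196 billion.

+$196 billion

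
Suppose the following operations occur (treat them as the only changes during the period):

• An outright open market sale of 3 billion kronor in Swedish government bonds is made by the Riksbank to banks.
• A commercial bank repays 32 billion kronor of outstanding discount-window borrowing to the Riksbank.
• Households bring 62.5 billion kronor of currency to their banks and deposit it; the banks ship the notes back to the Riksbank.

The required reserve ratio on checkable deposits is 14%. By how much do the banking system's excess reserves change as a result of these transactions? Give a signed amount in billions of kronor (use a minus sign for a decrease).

+18.75 billion

OMO sale (to banks) 3 billion kronor: reserves −3B, deposits 0.
Discount-window repayment 32 billion kronor: reserves −32B, deposits 0.
Currency deposit 62.5 billion kronor: reserves +62.5B, deposits +62.5B.
Totals: Δreserves = +27.5B, Δdeposits = +62.5B.
Δrequired reserves = 14% × +62.5B = +8.75B.
Δexcess reserves = Δreserves − Δrequired = +27.5B − (+8.75B) = +18.75 billion.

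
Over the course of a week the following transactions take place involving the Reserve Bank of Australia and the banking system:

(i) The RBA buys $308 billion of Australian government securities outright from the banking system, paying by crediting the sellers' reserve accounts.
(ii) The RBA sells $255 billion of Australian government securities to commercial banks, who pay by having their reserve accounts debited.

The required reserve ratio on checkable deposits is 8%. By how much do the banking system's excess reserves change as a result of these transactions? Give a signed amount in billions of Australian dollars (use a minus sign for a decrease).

OMO purchase (from banks) $308 billion: reserves +$308B, deposits 0.
OMO sale (to banks) $255 billion: reserves −$255B, deposits 0.
Totals: Δreserves = +$53B, Δdeposits = 0.
Δrequired reserves = 8% × 0 = 0.
Δexcess reserves = Δreserves − Δrequired = +$53B − (0) = +$53 billion.

+$53 billion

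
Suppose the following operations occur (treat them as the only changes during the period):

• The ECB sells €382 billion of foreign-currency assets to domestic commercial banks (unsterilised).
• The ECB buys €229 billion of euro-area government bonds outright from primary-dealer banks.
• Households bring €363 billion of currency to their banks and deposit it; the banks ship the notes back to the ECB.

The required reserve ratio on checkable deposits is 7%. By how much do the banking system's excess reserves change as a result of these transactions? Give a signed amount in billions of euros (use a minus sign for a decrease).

FX sale €382 billion: reserves −€382B, deposits 0.
OMO purchase (from banks) €229 billion: reserves +€229B, deposits 0.
Currency deposit €363 billion: reserves +€363B, deposits +€363B.
Totals: Δreserves = +€210B, Δdeposits = +€363B.
Δrequired reserves = 7% × +€363B = +€25.41B.
Δexcess reserves = Δreserves − Δrequired = +€210B − (+€25.41B) = +€184.59 billion.

+€184.59 billion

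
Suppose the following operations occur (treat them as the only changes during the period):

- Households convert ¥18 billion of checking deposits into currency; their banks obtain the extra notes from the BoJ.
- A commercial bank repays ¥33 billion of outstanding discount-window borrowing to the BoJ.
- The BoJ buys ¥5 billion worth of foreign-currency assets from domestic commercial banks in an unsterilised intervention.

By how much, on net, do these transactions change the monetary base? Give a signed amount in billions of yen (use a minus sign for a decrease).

-¥28 billion

Currency withdrawal ¥18 billion: just a shift between currency and reserves — both are base money → 0.
Discount-window repayment ¥33 billion: BoJ balance sheet contracts → −¥33B.
FX purchase ¥5 billion: BoJ balance sheet expands → +¥5B.
Net: 0 − 33 + 5 = -¥28 billion.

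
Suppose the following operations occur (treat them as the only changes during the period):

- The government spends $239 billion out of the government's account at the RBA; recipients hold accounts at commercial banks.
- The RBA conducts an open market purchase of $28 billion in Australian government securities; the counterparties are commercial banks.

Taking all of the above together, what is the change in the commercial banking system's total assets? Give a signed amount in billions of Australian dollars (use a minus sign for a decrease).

+$239 billion

Government spending $239 billion: bank balance sheets expand → +$239B.
OMO purchase (from banks) $28 billion: just an asset swap on bank balance sheets → 0.
Net: 239 + 0 = +$239 billion.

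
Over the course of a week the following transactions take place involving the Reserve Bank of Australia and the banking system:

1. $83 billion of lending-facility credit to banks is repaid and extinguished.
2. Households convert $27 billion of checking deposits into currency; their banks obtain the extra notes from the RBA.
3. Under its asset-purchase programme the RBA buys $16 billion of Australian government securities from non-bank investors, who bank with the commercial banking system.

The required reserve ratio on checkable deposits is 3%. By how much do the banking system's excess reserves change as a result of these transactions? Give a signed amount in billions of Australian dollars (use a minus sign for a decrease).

-$93.67 billion

Discount-window repayment $83 billion: reserves −$83B, deposits 0.
Currency withdrawal $27 billion: reserves −$27B, deposits −$27B.
Asset purchase (from non-banks) $16 billion: reserves +$16B, deposits +$16B.
Totals: Δreserves = −$94B, Δdeposits = −$11B.
Δrequired reserves = 3% × −$11B = −$0.33B.
Δexcess reserves = Δreserves − Δrequired = −$94B − (−$0.33B) = -$93.67 billion.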